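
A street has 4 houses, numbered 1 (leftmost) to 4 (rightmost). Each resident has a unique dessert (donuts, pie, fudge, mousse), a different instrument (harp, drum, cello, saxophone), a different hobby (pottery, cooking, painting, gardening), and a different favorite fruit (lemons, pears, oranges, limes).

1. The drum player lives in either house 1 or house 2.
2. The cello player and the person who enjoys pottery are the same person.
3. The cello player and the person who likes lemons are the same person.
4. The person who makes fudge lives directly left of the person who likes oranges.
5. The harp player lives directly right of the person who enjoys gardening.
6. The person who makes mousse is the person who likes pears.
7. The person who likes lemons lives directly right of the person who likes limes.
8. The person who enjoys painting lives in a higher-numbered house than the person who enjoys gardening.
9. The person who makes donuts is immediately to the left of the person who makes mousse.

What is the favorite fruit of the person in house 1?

House 1 favorite fruit: only limes fits.
The person who likes lemons is in house 2 (clue 7).
By clue 3, the cello player is in house 2.
House 1 dessert: only pie fits.
That leaves mousse as the dessert for house 4.
From clue 2, the person who enjoys pottery must be in house 2.
The person who likes pears is in house 4 (clue 6).
From clue 9, the person who makes donuts must be in house 3.
House 2 dessert: only fudge fits.
So house 1 gets drum for instrument.
The only hobby still possible for house 1 is cooking.
So house 3 gets gardening for hobby.
House 4 hobby: only painting fits.
That leaves oranges as the favorite fruit for house 3.
From clue 5, the harp player must be in house 4.
House 3's instrument must be saxophone (nothing else left).
So: house 1 = pie/drum/cooking/limes, house 2 = fudge/cello/pottery/lemons, house 3 = donuts/saxophone/gardening/oranges, house 4 = mousse/harp/painting/pears.

limes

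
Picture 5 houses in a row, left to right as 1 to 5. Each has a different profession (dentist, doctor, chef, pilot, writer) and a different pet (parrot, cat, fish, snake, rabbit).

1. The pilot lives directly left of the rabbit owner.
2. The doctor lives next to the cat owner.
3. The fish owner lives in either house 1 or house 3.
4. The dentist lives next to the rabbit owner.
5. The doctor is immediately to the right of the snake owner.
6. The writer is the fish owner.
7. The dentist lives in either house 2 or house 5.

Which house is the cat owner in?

The dentist is narrowed to house 2 or 5; consider each.
Placing it in house 2 leads to a contradiction, so it's in house 5.
Clue 4: the rabbit owner is in house 4.
Clue 1 places the pilot in house 3.
The only profession still possible for house 1 is writer.
Clue 6: the fish owner is in house 1.
That leaves parrot as the pet for house 2.
The only pet still possible for house 3 is snake.
So house 5 gets cat for pet.
From clue 2, the doctor must be in house 4.
House 2's profession must be chef (nothing else left).
So: house 1 = writer/fish, house 2 = chef/parrot, house 3 = pilot/snake, house 4 = doctor/rabbit, house 5 = dentist/cat.

5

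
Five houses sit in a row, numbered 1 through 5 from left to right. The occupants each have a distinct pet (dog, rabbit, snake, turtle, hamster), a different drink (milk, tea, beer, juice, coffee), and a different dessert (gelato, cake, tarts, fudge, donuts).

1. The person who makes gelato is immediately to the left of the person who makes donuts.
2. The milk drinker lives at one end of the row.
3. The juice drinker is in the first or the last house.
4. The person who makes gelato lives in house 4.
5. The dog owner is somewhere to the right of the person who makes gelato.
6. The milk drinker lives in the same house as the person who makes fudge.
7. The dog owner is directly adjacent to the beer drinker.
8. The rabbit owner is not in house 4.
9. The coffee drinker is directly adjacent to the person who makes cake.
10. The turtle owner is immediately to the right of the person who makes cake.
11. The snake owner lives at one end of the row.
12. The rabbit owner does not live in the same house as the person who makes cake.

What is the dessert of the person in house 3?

cake

Clue 4 places the person who makes gelato in house 4.
By clue 5, the dog owner is in house 5.
Clue 7 places the beer drinker in house 4.
House 1 pet: only snake fits.
Clue 1 places the person who makes donuts in house 5.
Clue 6 places the milk drinker in house 1.
The only drink still possible for house 5 is juice.
House 1's dessert must be fudge (nothing else left).
The rabbit owner is narrowed to house 2 or 3; consider each.
Placing it in house 3 leads to a contradiction, so it's in house 2.
The person who makes cake is in house 3 (clue 12).
House 2 dessert: only tarts fits.
By clue 9, the coffee drinker is in house 2.
Clue 10: the turtle owner is in house 4.
The only pet still possible for house 3 is hamster.
House 3's drink must be tea (nothing else left).
So: house 1 = snake/milk/fudge, house 2 = rabbit/coffee/tarts, house 3 = hamster/tea/cake, house 4 = turtle/beer/gelato, house 5 = dog/juice/donuts.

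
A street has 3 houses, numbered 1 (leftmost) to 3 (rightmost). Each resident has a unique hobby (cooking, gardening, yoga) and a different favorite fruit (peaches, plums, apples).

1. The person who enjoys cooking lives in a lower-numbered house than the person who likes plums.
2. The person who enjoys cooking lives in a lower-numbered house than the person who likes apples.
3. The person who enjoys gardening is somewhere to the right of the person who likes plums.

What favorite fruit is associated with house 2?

plums

Clue 3 places the person who enjoys gardening in house 3.
Clue 3 places the person who likes plums in house 2.
That leaves peaches as the favorite fruit for house 1.
That leaves apples as the favorite fruit for house 3.
By clue 1, the person who enjoys cooking is in house 1.
House 2 hobby: only yoga fits.
So: house 1 = cooking/peaches, house 2 = yoga/plums, house 3 = gardening/apples.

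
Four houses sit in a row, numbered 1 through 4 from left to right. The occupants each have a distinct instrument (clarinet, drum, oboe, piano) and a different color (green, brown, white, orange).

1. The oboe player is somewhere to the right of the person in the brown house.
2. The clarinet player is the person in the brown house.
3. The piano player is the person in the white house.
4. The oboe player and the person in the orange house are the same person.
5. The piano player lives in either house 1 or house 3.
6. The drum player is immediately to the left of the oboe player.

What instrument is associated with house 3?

The only instrument still possible for house 4 is oboe.
Clue 4 places the person in the orange house in house 4.
By clue 6, the drum player is in house 3.
House 1's instrument must be piano (nothing else left).
So house 2 gets clarinet for instrument.
Clue 2: the person in the brown house is in house 2.
By clue 3, the person in the white house is in house 1.
House 3's color must be green (nothing else left).
So: house 1 = piano/white, house 2 = clarinet/brown, house 3 = drum/green, house 4 = oboe/orange.

drum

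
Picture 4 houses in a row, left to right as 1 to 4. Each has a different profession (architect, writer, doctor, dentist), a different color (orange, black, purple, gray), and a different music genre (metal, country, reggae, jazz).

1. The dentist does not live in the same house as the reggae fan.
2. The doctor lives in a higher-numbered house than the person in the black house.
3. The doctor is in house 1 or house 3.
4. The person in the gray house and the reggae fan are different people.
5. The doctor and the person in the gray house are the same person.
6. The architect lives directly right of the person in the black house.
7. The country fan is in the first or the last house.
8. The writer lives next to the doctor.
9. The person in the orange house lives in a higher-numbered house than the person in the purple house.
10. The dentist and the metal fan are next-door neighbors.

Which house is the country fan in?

1

From clue 3, the doctor must be in house 3.
Clue 5: the person in the gray house is in house 3.
House 1 profession: only dentist fits.
That leaves orange as the color for house 4.
By clue 6, the architect is in house 2.
Clue 6: the person in the black house is in house 1.
By clue 10, the metal fan is in house 2.
So house 4 gets writer for profession.
House 2 color: only purple fits.
That leaves jazz as the music genre for house 3.
House 4 music genre: only reggae fits.
That leaves country as the music genre for house 1.
So: house 1 = dentist/black/country, house 2 = architect/purple/metal, house 3 = doctor/gray/jazz, house 4 = writer/orange/reggae.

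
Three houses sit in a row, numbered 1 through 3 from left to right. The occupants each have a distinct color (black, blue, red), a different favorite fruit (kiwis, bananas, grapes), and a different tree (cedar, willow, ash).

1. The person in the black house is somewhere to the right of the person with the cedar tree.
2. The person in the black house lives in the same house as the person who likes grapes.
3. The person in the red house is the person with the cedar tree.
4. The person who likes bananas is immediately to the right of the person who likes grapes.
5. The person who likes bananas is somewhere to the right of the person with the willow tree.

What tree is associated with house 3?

From clue 4, the person who likes bananas must be in house 3.
The person who likes grapes is in house 2 (clue 4).
So house 1 gets kiwis for favorite fruit.
House 3's tree must be ash (nothing else left).
Clue 2: the person in the black house is in house 2.
That leaves red as the color for house 1.
The only color still possible for house 3 is blue.
The person with the cedar tree is in house 1 (clue 1).
So house 2 gets willow for tree.
So: house 1 = red/kiwis/cedar, house 2 = black/grapes/willow, house 3 = blue/bananas/ash.

ash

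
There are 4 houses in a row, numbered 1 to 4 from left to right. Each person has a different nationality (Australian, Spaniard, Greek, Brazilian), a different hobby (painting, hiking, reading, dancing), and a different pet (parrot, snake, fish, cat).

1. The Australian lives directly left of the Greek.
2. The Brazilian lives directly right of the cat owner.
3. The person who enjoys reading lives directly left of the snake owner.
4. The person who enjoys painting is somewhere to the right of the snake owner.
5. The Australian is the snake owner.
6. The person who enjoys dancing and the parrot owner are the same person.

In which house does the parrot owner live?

4

That leaves Spaniard as the nationality for house 1.
The Australian is narrowed to house 2 or 3; consider each.
Placing it in house 3 leads to a contradiction, so it's in house 2.
From clue 1, the Greek must be in house 3.
Clue 5: the snake owner is in house 2.
House 4's nationality must be Brazilian (nothing else left).
By clue 2, the cat owner is in house 3.
From clue 3, the person who enjoys reading must be in house 1.
So house 2 gets hiking for hobby.
From clue 6, the person who enjoys dancing must be in house 4.
From clue 6, the parrot owner must be in house 4.
The only hobby still possible for house 3 is painting.
That leaves fish as the pet for house 1.
So: house 1 = Spaniard/reading/fish, house 2 = Australian/hiking/snake, house 3 = Greek/painting/cat, house 4 = Brazilian/dancing/parrot.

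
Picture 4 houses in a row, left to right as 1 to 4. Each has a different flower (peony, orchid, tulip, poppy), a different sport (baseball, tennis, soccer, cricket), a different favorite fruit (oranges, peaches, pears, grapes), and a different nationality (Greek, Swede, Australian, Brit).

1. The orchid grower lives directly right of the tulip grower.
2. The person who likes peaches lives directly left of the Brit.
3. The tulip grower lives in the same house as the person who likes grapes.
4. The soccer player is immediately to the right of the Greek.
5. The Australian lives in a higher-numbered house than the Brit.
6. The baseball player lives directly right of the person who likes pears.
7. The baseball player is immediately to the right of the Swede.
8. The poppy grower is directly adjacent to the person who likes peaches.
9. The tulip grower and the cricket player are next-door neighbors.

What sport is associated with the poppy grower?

House 4 favorite fruit: only oranges fits.
House 4 nationality: only Australian fits.
The person who likes peaches is narrowed to house 1 or 2; consider each.
Placing it in house 1 leads to a contradiction, so it's in house 2.
The Brit is in house 3 (clue 2).
Clue 7 places the baseball player in house 2.
Clue 7 places the Swede in house 1.
House 1 sport: only tennis fits.
House 3's sport must be soccer (nothing else left).
House 4's sport must be cricket (nothing else left).
That leaves Greek as the nationality for house 2.
Clue 6 places the person who likes pears in house 1.
Clue 9: the tulip grower is in house 3.
House 1's flower must be poppy (nothing else left).
The only favorite fruit still possible for house 3 is grapes.
The orchid grower is in house 4 (clue 1).
The only flower still possible for house 2 is peony.
So: house 1 = poppy/tennis/pears/Swede, house 2 = peony/baseball/peaches/Greek, house 3 = tulip/soccer/grapes/Brit, house 4 = orchid/cricket/oranges/Australian.

tennis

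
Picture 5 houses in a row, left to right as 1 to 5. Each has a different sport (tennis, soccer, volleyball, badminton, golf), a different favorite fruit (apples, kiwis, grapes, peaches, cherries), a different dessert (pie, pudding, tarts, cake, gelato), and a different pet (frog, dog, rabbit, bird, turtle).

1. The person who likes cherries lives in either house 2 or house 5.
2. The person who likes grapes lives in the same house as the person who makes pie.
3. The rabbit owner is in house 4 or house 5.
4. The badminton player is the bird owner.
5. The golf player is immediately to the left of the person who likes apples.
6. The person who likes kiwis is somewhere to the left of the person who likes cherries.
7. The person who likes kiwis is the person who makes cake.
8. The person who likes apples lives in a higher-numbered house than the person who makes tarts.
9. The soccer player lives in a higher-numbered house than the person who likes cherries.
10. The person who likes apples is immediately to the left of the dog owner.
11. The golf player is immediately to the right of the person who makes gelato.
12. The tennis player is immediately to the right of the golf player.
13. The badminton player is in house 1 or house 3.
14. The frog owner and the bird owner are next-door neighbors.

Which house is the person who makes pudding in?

4

From clue 9, the person who likes cherries must be in house 2.
Clue 6: the person who likes kiwis is in house 1.
By clue 7, the person who makes cake is in house 1.
So house 2 gets gelato for dessert.
By clue 8, the person who likes apples is in house 4.
Clue 10 places the dog owner in house 5.
From clue 11, the golf player must be in house 3.
The tennis player is in house 4 (clue 12).
House 2 sport: only volleyball fits.
House 5's sport must be soccer (nothing else left).
That leaves tarts as the dessert for house 3.
House 4's pet must be rabbit (nothing else left).
By clue 2, the person who likes grapes is in house 5.
Clue 2: the person who makes pie is in house 5.
Clue 4 places the bird owner in house 1.
The only sport still possible for house 1 is badminton.
So house 3 gets peaches for favorite fruit.
House 4 dessert: only pudding fits.
That leaves frog as the pet for house 2.
That leaves turtle as the pet for house 3.
So: house 1 = badminton/kiwis/cake/bird, house 2 = volleyball/cherries/gelato/frog, house 3 = golf/peaches/tarts/turtle, house 4 = tennis/apples/pudding/rabbit, house 5 = soccer/grapes/pie/dog.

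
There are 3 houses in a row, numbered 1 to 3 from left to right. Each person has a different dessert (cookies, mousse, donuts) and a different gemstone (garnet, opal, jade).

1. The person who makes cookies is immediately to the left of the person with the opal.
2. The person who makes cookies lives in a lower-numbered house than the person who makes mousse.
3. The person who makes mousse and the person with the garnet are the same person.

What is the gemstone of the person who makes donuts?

That leaves jade as the gemstone for house 1.
The person who makes cookies is narrowed to house 1 or 2; consider each.
Placing it in house 2 leads to a contradiction, so it's in house 1.
The person with the opal is in house 2 (clue 1).
House 3 gemstone: only garnet fits.
From clue 3, the person who makes mousse must be in house 3.
House 2 dessert: only donuts fits.
So: house 1 = cookies/jade, house 2 = donuts/opal, house 3 = mousse/garnet.

opal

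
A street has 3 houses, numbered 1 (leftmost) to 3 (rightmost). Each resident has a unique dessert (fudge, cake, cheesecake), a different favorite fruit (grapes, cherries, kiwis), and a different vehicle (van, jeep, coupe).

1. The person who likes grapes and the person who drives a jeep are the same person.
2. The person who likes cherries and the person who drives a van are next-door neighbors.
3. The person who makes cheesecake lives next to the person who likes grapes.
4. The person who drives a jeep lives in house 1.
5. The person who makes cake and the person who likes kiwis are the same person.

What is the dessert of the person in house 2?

Clue 4 places the person who drives a jeep in house 1.
Clue 1 places the person who likes grapes in house 1.
By clue 3, the person who makes cheesecake is in house 2.
From clue 5, the person who makes cake must be in house 3.
By clue 5, the person who likes kiwis is in house 3.
House 1's dessert must be fudge (nothing else left).
That leaves cherries as the favorite fruit for house 2.
Clue 2: the person who drives a van is in house 3.
The only vehicle still possible for house 2 is coupe.
So: house 1 = fudge/grapes/jeep, house 2 = cheesecake/cherries/coupe, house 3 = cake/kiwis/van.

cheesecake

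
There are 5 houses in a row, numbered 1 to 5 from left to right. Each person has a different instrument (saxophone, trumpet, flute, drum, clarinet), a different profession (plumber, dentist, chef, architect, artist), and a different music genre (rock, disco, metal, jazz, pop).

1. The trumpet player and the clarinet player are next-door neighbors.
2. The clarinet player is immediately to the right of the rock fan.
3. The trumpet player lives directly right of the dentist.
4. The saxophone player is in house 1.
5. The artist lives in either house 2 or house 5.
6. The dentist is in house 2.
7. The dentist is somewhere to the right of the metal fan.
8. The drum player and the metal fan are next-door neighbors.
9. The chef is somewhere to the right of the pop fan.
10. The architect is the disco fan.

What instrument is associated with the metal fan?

From clue 4, the saxophone player must be in house 1.
Clue 6 places the dentist in house 2.
From clue 7, the metal fan must be in house 1.
From clue 8, the drum player must be in house 2.
House 5 profession: only artist fits.
The trumpet player is in house 3 (clue 3).
House 1 profession: only plumber fits.
That leaves jazz as the music genre for house 5.
Clue 1 places the clarinet player in house 4.
By clue 2, the rock fan is in house 3.
So house 5 gets flute for instrument.
The only music genre still possible for house 2 is pop.
So house 4 gets disco for music genre.
By clue 10, the architect is in house 4.
House 3's profession must be chef (nothing else left).
So: house 1 = saxophone/plumber/metal, house 2 = drum/dentist/pop, house 3 = trumpet/chef/rock, house 4 = clarinet/architect/disco, house 5 = flute/artist/jazz.

saxophone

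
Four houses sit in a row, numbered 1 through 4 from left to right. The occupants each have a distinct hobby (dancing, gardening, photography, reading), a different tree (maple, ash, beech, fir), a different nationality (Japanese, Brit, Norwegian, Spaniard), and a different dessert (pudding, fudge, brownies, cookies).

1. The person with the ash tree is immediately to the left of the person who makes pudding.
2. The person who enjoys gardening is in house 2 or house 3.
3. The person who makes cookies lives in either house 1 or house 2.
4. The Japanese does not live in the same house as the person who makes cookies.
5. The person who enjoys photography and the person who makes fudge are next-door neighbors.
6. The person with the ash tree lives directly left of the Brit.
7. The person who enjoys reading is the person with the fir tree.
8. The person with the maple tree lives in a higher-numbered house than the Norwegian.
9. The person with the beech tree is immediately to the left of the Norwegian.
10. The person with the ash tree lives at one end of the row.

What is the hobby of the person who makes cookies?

dancing

Clue 10: the person with the ash tree is in house 1.
That leaves beech as the tree for house 2.
Clue 1: the person who makes pudding is in house 2.
From clue 6, the Brit must be in house 2.
Clue 9 places the Norwegian in house 3.
The only dessert still possible for house 1 is cookies.
The Japanese is in house 4 (clue 4).
From clue 8, the person with the maple tree must be in house 4.
That leaves dancing as the hobby for house 1.
The only tree still possible for house 3 is fir.
House 1 nationality: only Spaniard fits.
From clue 7, the person who enjoys reading must be in house 3.
So house 4 gets photography for hobby.
The person who makes fudge is in house 3 (clue 5).
That leaves gardening as the hobby for house 2.
House 4's dessert must be brownies (nothing else left).
So: house 1 = dancing/ash/Spaniard/cookies, house 2 = gardening/beech/Brit/pudding, house 3 = reading/fir/Norwegian/fudge, house 4 = photography/maple/Japanese/brownies.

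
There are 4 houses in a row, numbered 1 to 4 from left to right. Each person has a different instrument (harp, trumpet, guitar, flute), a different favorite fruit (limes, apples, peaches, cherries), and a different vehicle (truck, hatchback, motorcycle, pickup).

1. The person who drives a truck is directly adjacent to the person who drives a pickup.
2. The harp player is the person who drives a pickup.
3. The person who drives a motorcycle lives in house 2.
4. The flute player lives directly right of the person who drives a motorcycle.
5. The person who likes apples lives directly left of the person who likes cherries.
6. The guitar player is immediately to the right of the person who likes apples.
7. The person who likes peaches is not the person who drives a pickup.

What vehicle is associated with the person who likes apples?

By clue 3, the person who drives a motorcycle is in house 2.
Clue 4: the flute player is in house 3.
Clue 2: the harp player is in house 4.
From clue 2, the person who drives a pickup must be in house 4.
House 1's instrument must be trumpet (nothing else left).
House 2 instrument: only guitar fits.
House 1's vehicle must be hatchback (nothing else left).
That leaves truck as the vehicle for house 3.
Clue 6 places the person who likes apples in house 1.
From clue 5, the person who likes cherries must be in house 2.
House 4's favorite fruit must be limes (nothing else left).
That leaves peaches as the favorite fruit for house 3.
So: house 1 = trumpet/apples/hatchback, house 2 = guitar/cherries/motorcycle, house 3 = flute/peaches/truck, house 4 = harp/limes/pickup.

hatchback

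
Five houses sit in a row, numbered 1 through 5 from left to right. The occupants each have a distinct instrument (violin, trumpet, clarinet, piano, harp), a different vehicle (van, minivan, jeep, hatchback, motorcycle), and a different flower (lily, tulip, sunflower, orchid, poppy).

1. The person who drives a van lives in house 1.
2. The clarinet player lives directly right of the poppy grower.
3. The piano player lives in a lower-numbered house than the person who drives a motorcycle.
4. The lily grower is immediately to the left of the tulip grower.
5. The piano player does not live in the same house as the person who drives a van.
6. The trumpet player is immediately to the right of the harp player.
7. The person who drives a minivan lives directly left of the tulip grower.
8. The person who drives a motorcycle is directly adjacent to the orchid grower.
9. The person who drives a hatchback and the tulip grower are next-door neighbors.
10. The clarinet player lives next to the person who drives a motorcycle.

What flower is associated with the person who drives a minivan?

From clue 1, the person who drives a van must be in house 1.
The piano player is narrowed to house 2 or 3 or 4; consider each.
Placing it in house 3 and house 4 leads to a contradiction, so it's in house 2.
That leaves violin as the instrument for house 1.
The only flower still possible for house 1 is sunflower.
The harp player is narrowed to house 3 or 4; consider each.
Placing it in house 3 leads to a contradiction, so it's in house 4.
Clue 6: the trumpet player is in house 5.
That leaves clarinet as the instrument for house 3.
The poppy grower is in house 2 (clue 2).
From clue 10, the person who drives a motorcycle must be in house 4.
Clue 7: the person who drives a minivan is in house 3.
Clue 7 places the tulip grower in house 4.
So house 2 gets jeep for vehicle.
House 5 vehicle: only hatchback fits.
House 5 flower: only orchid fits.
That leaves lily as the flower for house 3.
So: house 1 = violin/van/sunflower, house 2 = piano/jeep/poppy, house 3 = clarinet/minivan/lily, house 4 = harp/motorcycle/tulip, house 5 = trumpet/hatchback/orchid.

lily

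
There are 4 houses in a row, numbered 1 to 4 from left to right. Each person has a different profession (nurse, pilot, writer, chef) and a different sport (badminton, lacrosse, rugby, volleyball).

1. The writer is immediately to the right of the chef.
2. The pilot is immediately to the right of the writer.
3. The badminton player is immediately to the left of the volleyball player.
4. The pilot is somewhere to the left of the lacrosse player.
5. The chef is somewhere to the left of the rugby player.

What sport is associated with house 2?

Clue 4: the pilot is in house 3.
Clue 4: the lacrosse player is in house 4.
The only profession still possible for house 1 is chef.
That leaves writer as the profession for house 2.
House 4's profession must be nurse (nothing else left).
So house 1 gets badminton for sport.
By clue 3, the volleyball player is in house 2.
House 3 sport: only rugby fits.
So: house 1 = chef/badminton, house 2 = writer/volleyball, house 3 = pilot/rugby, house 4 = nurse/lacrosse.

volleyball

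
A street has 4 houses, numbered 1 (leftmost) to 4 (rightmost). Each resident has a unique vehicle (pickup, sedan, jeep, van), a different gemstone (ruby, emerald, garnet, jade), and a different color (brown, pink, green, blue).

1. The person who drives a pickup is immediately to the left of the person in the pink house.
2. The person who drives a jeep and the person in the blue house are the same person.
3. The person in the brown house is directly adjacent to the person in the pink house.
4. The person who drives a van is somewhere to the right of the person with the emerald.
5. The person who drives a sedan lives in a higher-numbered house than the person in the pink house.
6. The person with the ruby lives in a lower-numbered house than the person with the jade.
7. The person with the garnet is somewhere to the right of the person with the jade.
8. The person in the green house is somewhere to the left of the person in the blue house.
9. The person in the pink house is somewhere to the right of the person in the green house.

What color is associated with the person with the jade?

So house 4 gets garnet for gemstone.
That leaves pickup as the vehicle for house 1.
From clue 1, the person in the pink house must be in house 2.
Clue 9 places the person in the green house in house 1.
House 4's color must be blue (nothing else left).
The person who drives a jeep is in house 4 (clue 2).
The only vehicle still possible for house 2 is van.
House 3 vehicle: only sedan fits.
House 3's color must be brown (nothing else left).
Clue 4 places the person with the emerald in house 1.
House 3's gemstone must be jade (nothing else left).
House 2's gemstone must be ruby (nothing else left).
So: house 1 = pickup/emerald/green, house 2 = van/ruby/pink, house 3 = sedan/jade/brown, house 4 = jeep/garnet/blue.

brown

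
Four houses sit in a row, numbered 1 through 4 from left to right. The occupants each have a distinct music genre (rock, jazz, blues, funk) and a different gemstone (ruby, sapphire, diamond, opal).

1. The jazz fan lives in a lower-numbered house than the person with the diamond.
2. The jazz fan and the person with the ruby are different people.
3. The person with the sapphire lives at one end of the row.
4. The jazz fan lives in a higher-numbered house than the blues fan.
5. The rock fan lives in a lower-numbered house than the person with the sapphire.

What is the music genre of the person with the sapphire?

funk

The person with the sapphire is in house 4 (clue 5).
The only music genre still possible for house 4 is funk.
Clue 1: the jazz fan is in house 2.
From clue 1, the person with the diamond must be in house 3.
From clue 4, the blues fan must be in house 1.
House 3 music genre: only rock fits.
House 2's gemstone must be opal (nothing else left).
House 1 gemstone: only ruby fits.
So: house 1 = blues/ruby, house 2 = jazz/opal, house 3 = rock/diamond, house 4 = funk/sapphire.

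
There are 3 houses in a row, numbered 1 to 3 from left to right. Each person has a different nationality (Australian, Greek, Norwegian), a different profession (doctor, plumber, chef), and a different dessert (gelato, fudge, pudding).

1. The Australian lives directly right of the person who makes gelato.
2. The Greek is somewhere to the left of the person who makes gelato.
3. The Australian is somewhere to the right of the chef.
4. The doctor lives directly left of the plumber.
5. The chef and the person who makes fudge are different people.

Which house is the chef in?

1

By clue 2, the Greek is in house 1.
By clue 2, the person who makes gelato is in house 2.
House 3's profession must be plumber (nothing else left).
From clue 1, the Australian must be in house 3.
Clue 4 places the doctor in house 2.
House 2's nationality must be Norwegian (nothing else left).
House 1's profession must be chef (nothing else left).
Clue 5 places the person who makes fudge in house 3.
That leaves pudding as the dessert for house 1.
So: house 1 = Greek/chef/pudding, house 2 = Norwegian/doctor/gelato, house 3 = Australian/plumber/fudge.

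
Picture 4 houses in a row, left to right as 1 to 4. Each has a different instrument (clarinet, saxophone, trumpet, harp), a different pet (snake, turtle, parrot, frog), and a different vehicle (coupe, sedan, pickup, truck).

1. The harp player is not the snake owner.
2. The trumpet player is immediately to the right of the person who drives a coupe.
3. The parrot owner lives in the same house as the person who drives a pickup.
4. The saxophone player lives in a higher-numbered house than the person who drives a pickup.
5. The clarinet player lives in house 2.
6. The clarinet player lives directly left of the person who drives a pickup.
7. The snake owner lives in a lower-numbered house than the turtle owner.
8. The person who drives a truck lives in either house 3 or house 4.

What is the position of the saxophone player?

Clue 5 places the clarinet player in house 2.
The person who drives a pickup is in house 3 (clue 6).
That leaves harp as the instrument for house 1.
House 4's vehicle must be truck (nothing else left).
Clue 2 places the trumpet player in house 3.
Clue 2: the person who drives a coupe is in house 2.
Clue 3: the parrot owner is in house 3.
By clue 4, the saxophone player is in house 4.
That leaves frog as the pet for house 1.
That leaves snake as the pet for house 2.
That leaves turtle as the pet for house 4.
The only vehicle still possible for house 1 is sedan.
So: house 1 = harp/frog/sedan, house 2 = clarinet/snake/coupe, house 3 = trumpet/parrot/pickup, house 4 = saxophone/turtle/truck.

4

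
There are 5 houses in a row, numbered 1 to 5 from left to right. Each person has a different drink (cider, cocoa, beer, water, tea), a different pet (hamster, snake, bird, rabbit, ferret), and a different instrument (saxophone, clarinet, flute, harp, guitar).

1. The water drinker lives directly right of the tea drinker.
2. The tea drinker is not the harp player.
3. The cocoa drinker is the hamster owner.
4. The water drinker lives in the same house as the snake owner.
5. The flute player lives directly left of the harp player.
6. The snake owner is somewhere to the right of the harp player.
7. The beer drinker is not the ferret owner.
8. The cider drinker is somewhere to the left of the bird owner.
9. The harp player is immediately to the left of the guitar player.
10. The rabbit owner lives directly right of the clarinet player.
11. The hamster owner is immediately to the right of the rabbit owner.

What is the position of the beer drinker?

2

The only pet still possible for house 1 is ferret.
House 1's drink must be cider (nothing else left).
The cocoa drinker is narrowed to house 3 or 4 or 5; consider each.
Placing it in house 4 and house 5 leads to a contradiction, so it's in house 3.
Clue 3: the hamster owner is in house 3.
The rabbit owner is in house 2 (clue 11).
Clue 1 places the water drinker in house 5.
Clue 1: the tea drinker is in house 4.
Clue 4: the snake owner is in house 5.
From clue 10, the clarinet player must be in house 1.
So house 2 gets beer for drink.
The only pet still possible for house 4 is bird.
House 2's instrument must be flute (nothing else left).
The only instrument still possible for house 3 is harp.
That leaves guitar as the instrument for house 4.
House 5's instrument must be saxophone (nothing else left).
So: house 1 = cider/ferret/clarinet, house 2 = beer/rabbit/flute, house 3 = cocoa/hamster/harp, house 4 = tea/bird/guitar, house 5 = water/snake/saxophone.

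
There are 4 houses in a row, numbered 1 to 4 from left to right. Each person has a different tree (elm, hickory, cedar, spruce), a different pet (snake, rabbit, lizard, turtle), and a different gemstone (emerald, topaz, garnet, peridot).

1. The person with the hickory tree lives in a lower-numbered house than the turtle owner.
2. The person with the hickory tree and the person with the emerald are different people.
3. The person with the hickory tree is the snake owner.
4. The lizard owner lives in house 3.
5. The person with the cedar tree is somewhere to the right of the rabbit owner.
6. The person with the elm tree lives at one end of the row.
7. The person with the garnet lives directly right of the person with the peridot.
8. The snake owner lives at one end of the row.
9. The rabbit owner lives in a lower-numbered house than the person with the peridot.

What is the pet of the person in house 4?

turtle

Clue 4: the lizard owner is in house 3.
By clue 8, the snake owner is in house 1.
House 2's pet must be rabbit (nothing else left).
So house 4 gets turtle for pet.
Clue 3 places the person with the hickory tree in house 1.
From clue 9, the person with the peridot must be in house 3.
House 2 tree: only spruce fits.
The only tree still possible for house 3 is cedar.
House 4's tree must be elm (nothing else left).
So house 1 gets topaz for gemstone.
So house 2 gets emerald for gemstone.
House 4 gemstone: only garnet fits.
So: house 1 = hickory/snake/topaz, house 2 = spruce/rabbit/emerald, house 3 = cedar/lizard/peridot, house 4 = elm/turtle/garnet.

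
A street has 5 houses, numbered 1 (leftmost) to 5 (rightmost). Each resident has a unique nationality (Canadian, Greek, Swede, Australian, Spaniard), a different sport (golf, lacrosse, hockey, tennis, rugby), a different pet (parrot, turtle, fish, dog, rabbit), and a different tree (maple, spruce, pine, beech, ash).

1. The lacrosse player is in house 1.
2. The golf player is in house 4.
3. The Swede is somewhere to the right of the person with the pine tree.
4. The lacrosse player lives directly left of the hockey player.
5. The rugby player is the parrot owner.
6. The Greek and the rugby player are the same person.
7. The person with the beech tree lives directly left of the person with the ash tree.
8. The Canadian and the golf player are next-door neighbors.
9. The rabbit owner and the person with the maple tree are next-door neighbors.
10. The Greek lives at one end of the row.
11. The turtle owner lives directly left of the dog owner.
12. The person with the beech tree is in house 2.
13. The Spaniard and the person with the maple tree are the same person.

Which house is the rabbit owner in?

By clue 1, the lacrosse player is in house 1.
Clue 2 places the golf player in house 4.
Clue 4: the hockey player is in house 2.
By clue 12, the person with the beech tree is in house 2.
Clue 6 places the Greek in house 5.
From clue 6, the rugby player must be in house 5.
Clue 7 places the person with the ash tree in house 3.
So house 3 gets tennis for sport.
Clue 3 places the person with the pine tree in house 1.
From clue 5, the parrot owner must be in house 5.
So house 3 gets Canadian for nationality.
So house 5 gets spruce for tree.
The rabbit owner is in house 3 (clue 9).
Clue 13 places the Spaniard in house 4.
The only nationality still possible for house 1 is Australian.
So house 2 gets Swede for nationality.
The only tree still possible for house 4 is maple.
The turtle owner is in house 1 (clue 11).
Clue 11 places the dog owner in house 2.
That leaves fish as the pet for house 4.
So: house 1 = Australian/lacrosse/turtle/pine, house 2 = Swede/hockey/dog/beech, house 3 = Canadian/tennis/rabbit/ash, house 4 = Spaniard/golf/fish/maple, house 5 = Greek/rugby/parrot/spruce.

3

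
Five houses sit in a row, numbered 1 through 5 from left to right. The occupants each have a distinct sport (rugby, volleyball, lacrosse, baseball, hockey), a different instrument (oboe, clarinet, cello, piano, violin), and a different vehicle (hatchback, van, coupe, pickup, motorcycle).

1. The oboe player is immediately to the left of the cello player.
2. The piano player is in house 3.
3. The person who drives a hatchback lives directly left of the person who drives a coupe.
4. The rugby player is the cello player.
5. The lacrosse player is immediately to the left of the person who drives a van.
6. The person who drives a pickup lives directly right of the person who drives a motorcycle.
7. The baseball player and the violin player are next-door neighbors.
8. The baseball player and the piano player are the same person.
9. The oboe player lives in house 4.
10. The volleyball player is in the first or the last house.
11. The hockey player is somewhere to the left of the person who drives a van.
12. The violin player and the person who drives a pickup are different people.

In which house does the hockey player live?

2

Clue 2 places the piano player in house 3.
From clue 8, the baseball player must be in house 3.
Clue 9 places the oboe player in house 4.
Clue 1: the cello player is in house 5.
The rugby player is in house 5 (clue 4).
The violin player is in house 2 (clue 7).
The only sport still possible for house 1 is volleyball.
House 1's instrument must be clarinet (nothing else left).
So house 1 gets hatchback for vehicle.
The person who drives a coupe is in house 2 (clue 3).
The hockey player is narrowed to house 2 or 4; consider each.
Placing it in house 4 leads to a contradiction, so it's in house 2.
House 4 sport: only lacrosse fits.
Clue 5 places the person who drives a van in house 5.
The only vehicle still possible for house 3 is motorcycle.
The only vehicle still possible for house 4 is pickup.
So: house 1 = volleyball/clarinet/hatchback, house 2 = hockey/violin/coupe, house 3 = baseball/piano/motorcycle, house 4 = lacrosse/oboe/pickup, house 5 = rugby/cello/van.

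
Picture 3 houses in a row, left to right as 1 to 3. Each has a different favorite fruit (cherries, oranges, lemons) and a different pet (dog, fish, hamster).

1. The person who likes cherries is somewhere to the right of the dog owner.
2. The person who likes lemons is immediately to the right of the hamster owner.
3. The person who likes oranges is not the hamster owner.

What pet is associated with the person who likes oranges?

dog

House 1 favorite fruit: only oranges fits.
The only pet still possible for house 3 is fish.
Clue 3 places the hamster owner in house 2.
That leaves dog as the pet for house 1.
By clue 2, the person who likes lemons is in house 3.
That leaves cherries as the favorite fruit for house 2.
So: house 1 = oranges/dog, house 2 = cherries/hamster, house 3 = lemons/fish.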